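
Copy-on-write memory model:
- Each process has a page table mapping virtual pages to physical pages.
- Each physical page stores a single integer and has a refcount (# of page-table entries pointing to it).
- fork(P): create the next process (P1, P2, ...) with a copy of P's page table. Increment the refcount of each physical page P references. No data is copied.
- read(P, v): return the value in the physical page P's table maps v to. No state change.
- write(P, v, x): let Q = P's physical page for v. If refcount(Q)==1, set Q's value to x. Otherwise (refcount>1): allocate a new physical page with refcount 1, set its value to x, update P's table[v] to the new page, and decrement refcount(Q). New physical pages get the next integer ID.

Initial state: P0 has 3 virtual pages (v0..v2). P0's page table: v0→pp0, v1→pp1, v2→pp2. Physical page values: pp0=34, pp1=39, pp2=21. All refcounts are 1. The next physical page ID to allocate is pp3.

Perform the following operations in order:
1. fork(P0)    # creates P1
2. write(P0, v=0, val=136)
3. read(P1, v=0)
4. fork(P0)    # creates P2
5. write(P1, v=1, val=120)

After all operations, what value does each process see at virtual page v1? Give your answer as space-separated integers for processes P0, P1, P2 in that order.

Op 1: fork(P0) -> P1. 3 ppages; refcounts: pp0:2 pp1:2 pp2:2
Op 2: write(P0, v0, 136). refcount(pp0)=2>1 -> COPY to pp3. 4 ppages; refcounts: pp0:1 pp1:2 pp2:2 pp3:1
Op 3: read(P1, v0) -> 34. No state change.
Op 4: fork(P0) -> P2. 4 ppages; refcounts: pp0:1 pp1:3 pp2:3 pp3:2
Op 5: write(P1, v1, 120). refcount(pp1)=3>1 -> COPY to pp4. 5 ppages; refcounts: pp0:1 pp1:2 pp2:3 pp3:2 pp4:1
P0: v1 -> pp1 = 39
P1: v1 -> pp4 = 120
P2: v1 -> pp1 = 39

Answer: 39 120 39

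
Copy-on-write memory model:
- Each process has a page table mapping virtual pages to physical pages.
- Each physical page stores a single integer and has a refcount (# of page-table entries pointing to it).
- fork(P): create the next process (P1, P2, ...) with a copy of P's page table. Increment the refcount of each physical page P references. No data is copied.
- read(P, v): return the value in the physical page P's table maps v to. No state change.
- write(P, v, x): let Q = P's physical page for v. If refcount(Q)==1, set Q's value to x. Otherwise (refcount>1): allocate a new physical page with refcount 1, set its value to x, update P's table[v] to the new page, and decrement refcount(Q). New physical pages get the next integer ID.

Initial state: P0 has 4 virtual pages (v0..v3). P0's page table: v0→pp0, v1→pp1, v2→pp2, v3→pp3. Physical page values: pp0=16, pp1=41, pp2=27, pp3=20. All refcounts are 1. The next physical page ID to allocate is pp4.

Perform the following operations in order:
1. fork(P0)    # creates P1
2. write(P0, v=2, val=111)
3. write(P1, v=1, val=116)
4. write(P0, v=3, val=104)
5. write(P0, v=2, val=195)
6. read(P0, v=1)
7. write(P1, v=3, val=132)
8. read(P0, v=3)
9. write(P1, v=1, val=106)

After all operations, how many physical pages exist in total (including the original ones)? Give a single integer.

Answer: 7

Derivation:
Op 1: fork(P0) -> P1. 4 ppages; refcounts: pp0:2 pp1:2 pp2:2 pp3:2
Op 2: write(P0, v2, 111). refcount(pp2)=2>1 -> COPY to pp4. 5 ppages; refcounts: pp0:2 pp1:2 pp2:1 pp3:2 pp4:1
Op 3: write(P1, v1, 116). refcount(pp1)=2>1 -> COPY to pp5. 6 ppages; refcounts: pp0:2 pp1:1 pp2:1 pp3:2 pp4:1 pp5:1
Op 4: write(P0, v3, 104). refcount(pp3)=2>1 -> COPY to pp6. 7 ppages; refcounts: pp0:2 pp1:1 pp2:1 pp3:1 pp4:1 pp5:1 pp6:1
Op 5: write(P0, v2, 195). refcount(pp4)=1 -> write in place. 7 ppages; refcounts: pp0:2 pp1:1 pp2:1 pp3:1 pp4:1 pp5:1 pp6:1
Op 6: read(P0, v1) -> 41. No state change.
Op 7: write(P1, v3, 132). refcount(pp3)=1 -> write in place. 7 ppages; refcounts: pp0:2 pp1:1 pp2:1 pp3:1 pp4:1 pp5:1 pp6:1
Op 8: read(P0, v3) -> 104. No state change.
Op 9: write(P1, v1, 106). refcount(pp5)=1 -> write in place. 7 ppages; refcounts: pp0:2 pp1:1 pp2:1 pp3:1 pp4:1 pp5:1 pp6:1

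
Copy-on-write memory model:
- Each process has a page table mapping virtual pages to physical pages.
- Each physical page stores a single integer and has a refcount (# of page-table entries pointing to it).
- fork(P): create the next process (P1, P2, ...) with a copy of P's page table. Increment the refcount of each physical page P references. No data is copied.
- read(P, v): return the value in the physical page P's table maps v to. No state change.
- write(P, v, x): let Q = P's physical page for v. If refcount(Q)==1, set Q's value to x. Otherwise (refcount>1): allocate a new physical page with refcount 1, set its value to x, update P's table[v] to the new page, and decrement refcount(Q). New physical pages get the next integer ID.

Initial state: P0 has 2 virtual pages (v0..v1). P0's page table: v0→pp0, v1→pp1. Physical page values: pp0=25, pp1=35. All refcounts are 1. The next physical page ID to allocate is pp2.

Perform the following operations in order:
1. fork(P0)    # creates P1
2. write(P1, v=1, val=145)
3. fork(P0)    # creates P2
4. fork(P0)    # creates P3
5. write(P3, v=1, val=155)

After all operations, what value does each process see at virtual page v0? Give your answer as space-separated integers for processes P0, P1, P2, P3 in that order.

Op 1: fork(P0) -> P1. 2 ppages; refcounts: pp0:2 pp1:2
Op 2: write(P1, v1, 145). refcount(pp1)=2>1 -> COPY to pp2. 3 ppages; refcounts: pp0:2 pp1:1 pp2:1
Op 3: fork(P0) -> P2. 3 ppages; refcounts: pp0:3 pp1:2 pp2:1
Op 4: fork(P0) -> P3. 3 ppages; refcounts: pp0:4 pp1:3 pp2:1
Op 5: write(P3, v1, 155). refcount(pp1)=3>1 -> COPY to pp3. 4 ppages; refcounts: pp0:4 pp1:2 pp2:1 pp3:1
P0: v0 -> pp0 = 25
P1: v0 -> pp0 = 25
P2: v0 -> pp0 = 25
P3: v0 -> pp0 = 25

Answer: 25 25 25 25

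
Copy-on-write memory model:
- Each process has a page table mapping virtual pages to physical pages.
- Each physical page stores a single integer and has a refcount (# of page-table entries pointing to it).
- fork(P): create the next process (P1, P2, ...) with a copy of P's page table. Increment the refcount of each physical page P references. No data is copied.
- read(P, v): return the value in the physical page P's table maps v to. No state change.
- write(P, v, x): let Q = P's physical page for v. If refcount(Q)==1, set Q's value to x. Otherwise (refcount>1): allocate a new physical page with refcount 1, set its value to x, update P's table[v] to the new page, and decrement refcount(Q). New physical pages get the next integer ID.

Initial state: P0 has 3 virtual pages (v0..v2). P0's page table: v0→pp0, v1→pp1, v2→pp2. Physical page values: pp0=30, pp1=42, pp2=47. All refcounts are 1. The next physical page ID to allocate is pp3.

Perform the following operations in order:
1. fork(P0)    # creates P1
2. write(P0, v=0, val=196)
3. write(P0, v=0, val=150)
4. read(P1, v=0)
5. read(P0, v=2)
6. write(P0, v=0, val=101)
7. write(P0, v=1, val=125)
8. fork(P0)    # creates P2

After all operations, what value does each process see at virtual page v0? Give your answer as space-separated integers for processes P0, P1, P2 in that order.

Answer: 101 30 101

Derivation:
Op 1: fork(P0) -> P1. 3 ppages; refcounts: pp0:2 pp1:2 pp2:2
Op 2: write(P0, v0, 196). refcount(pp0)=2>1 -> COPY to pp3. 4 ppages; refcounts: pp0:1 pp1:2 pp2:2 pp3:1
Op 3: write(P0, v0, 150). refcount(pp3)=1 -> write in place. 4 ppages; refcounts: pp0:1 pp1:2 pp2:2 pp3:1
Op 4: read(P1, v0) -> 30. No state change.
Op 5: read(P0, v2) -> 47. No state change.
Op 6: write(P0, v0, 101). refcount(pp3)=1 -> write in place. 4 ppages; refcounts: pp0:1 pp1:2 pp2:2 pp3:1
Op 7: write(P0, v1, 125). refcount(pp1)=2>1 -> COPY to pp4. 5 ppages; refcounts: pp0:1 pp1:1 pp2:2 pp3:1 pp4:1
Op 8: fork(P0) -> P2. 5 ppages; refcounts: pp0:1 pp1:1 pp2:3 pp3:2 pp4:2
P0: v0 -> pp3 = 101
P1: v0 -> pp0 = 30
P2: v0 -> pp3 = 101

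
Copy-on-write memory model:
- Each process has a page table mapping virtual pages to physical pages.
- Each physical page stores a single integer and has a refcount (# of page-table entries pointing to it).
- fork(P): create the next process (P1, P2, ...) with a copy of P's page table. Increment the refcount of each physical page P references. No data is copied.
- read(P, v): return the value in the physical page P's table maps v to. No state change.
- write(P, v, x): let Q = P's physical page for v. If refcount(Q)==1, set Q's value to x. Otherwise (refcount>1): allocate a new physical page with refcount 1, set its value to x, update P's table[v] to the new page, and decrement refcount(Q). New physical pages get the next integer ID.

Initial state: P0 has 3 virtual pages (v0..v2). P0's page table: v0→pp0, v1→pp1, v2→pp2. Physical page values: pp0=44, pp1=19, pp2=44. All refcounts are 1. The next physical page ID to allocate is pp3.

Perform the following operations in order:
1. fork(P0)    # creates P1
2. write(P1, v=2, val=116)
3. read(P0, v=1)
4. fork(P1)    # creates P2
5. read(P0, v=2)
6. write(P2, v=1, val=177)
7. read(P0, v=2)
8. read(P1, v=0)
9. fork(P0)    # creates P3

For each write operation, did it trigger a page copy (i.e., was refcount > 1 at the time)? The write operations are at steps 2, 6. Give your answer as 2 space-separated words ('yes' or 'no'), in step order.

Op 1: fork(P0) -> P1. 3 ppages; refcounts: pp0:2 pp1:2 pp2:2
Op 2: write(P1, v2, 116). refcount(pp2)=2>1 -> COPY to pp3. 4 ppages; refcounts: pp0:2 pp1:2 pp2:1 pp3:1
Op 3: read(P0, v1) -> 19. No state change.
Op 4: fork(P1) -> P2. 4 ppages; refcounts: pp0:3 pp1:3 pp2:1 pp3:2
Op 5: read(P0, v2) -> 44. No state change.
Op 6: write(P2, v1, 177). refcount(pp1)=3>1 -> COPY to pp4. 5 ppages; refcounts: pp0:3 pp1:2 pp2:1 pp3:2 pp4:1
Op 7: read(P0, v2) -> 44. No state change.
Op 8: read(P1, v0) -> 44. No state change.
Op 9: fork(P0) -> P3. 5 ppages; refcounts: pp0:4 pp1:3 pp2:2 pp3:2 pp4:1

yes yes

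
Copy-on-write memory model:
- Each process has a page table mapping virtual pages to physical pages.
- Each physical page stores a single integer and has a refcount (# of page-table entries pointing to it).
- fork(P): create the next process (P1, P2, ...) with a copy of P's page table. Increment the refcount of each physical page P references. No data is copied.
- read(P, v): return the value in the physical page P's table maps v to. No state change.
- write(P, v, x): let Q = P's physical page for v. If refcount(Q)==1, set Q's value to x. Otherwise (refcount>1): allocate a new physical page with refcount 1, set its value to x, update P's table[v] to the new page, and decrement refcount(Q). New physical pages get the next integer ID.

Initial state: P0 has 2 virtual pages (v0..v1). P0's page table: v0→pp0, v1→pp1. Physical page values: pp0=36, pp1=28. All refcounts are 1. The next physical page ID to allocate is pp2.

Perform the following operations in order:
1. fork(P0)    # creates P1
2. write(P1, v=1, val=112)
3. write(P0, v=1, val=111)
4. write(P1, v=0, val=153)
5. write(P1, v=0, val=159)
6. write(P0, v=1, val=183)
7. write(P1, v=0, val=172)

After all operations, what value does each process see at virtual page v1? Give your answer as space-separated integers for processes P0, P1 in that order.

Op 1: fork(P0) -> P1. 2 ppages; refcounts: pp0:2 pp1:2
Op 2: write(P1, v1, 112). refcount(pp1)=2>1 -> COPY to pp2. 3 ppages; refcounts: pp0:2 pp1:1 pp2:1
Op 3: write(P0, v1, 111). refcount(pp1)=1 -> write in place. 3 ppages; refcounts: pp0:2 pp1:1 pp2:1
Op 4: write(P1, v0, 153). refcount(pp0)=2>1 -> COPY to pp3. 4 ppages; refcounts: pp0:1 pp1:1 pp2:1 pp3:1
Op 5: write(P1, v0, 159). refcount(pp3)=1 -> write in place. 4 ppages; refcounts: pp0:1 pp1:1 pp2:1 pp3:1
Op 6: write(P0, v1, 183). refcount(pp1)=1 -> write in place. 4 ppages; refcounts: pp0:1 pp1:1 pp2:1 pp3:1
Op 7: write(P1, v0, 172). refcount(pp3)=1 -> write in place. 4 ppages; refcounts: pp0:1 pp1:1 pp2:1 pp3:1
P0: v1 -> pp1 = 183
P1: v1 -> pp2 = 112

Answer: 183 112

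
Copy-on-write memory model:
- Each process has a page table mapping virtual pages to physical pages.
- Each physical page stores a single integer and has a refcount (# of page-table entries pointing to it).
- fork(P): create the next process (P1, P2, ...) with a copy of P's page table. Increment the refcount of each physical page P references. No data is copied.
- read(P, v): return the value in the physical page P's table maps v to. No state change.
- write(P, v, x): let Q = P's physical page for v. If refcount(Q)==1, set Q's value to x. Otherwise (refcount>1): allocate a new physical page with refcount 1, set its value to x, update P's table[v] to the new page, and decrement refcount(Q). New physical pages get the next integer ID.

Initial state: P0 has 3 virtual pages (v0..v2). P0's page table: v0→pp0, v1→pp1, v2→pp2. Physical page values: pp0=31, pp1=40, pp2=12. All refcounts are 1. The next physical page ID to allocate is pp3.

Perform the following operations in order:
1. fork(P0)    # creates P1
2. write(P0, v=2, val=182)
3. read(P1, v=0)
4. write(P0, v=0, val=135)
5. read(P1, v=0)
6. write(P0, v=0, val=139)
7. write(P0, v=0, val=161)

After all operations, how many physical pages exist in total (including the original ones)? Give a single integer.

Answer: 5

Derivation:
Op 1: fork(P0) -> P1. 3 ppages; refcounts: pp0:2 pp1:2 pp2:2
Op 2: write(P0, v2, 182). refcount(pp2)=2>1 -> COPY to pp3. 4 ppages; refcounts: pp0:2 pp1:2 pp2:1 pp3:1
Op 3: read(P1, v0) -> 31. No state change.
Op 4: write(P0, v0, 135). refcount(pp0)=2>1 -> COPY to pp4. 5 ppages; refcounts: pp0:1 pp1:2 pp2:1 pp3:1 pp4:1
Op 5: read(P1, v0) -> 31. No state change.
Op 6: write(P0, v0, 139). refcount(pp4)=1 -> write in place. 5 ppages; refcounts: pp0:1 pp1:2 pp2:1 pp3:1 pp4:1
Op 7: write(P0, v0, 161). refcount(pp4)=1 -> write in place. 5 ppages; refcounts: pp0:1 pp1:2 pp2:1 pp3:1 pp4:1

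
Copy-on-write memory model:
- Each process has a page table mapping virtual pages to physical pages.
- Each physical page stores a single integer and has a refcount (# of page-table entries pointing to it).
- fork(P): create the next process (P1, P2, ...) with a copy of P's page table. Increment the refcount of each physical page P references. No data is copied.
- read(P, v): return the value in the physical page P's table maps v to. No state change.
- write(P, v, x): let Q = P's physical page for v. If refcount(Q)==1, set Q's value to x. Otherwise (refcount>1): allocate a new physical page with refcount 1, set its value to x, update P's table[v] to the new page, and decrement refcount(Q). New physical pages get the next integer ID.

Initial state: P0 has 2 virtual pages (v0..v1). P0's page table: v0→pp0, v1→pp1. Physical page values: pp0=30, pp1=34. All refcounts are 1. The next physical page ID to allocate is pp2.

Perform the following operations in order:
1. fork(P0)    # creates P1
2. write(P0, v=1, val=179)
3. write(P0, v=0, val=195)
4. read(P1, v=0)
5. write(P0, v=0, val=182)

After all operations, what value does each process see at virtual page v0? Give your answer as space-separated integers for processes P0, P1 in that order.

Answer: 182 30

Derivation:
Op 1: fork(P0) -> P1. 2 ppages; refcounts: pp0:2 pp1:2
Op 2: write(P0, v1, 179). refcount(pp1)=2>1 -> COPY to pp2. 3 ppages; refcounts: pp0:2 pp1:1 pp2:1
Op 3: write(P0, v0, 195). refcount(pp0)=2>1 -> COPY to pp3. 4 ppages; refcounts: pp0:1 pp1:1 pp2:1 pp3:1
Op 4: read(P1, v0) -> 30. No state change.
Op 5: write(P0, v0, 182). refcount(pp3)=1 -> write in place. 4 ppages; refcounts: pp0:1 pp1:1 pp2:1 pp3:1
P0: v0 -> pp3 = 182
P1: v0 -> pp0 = 30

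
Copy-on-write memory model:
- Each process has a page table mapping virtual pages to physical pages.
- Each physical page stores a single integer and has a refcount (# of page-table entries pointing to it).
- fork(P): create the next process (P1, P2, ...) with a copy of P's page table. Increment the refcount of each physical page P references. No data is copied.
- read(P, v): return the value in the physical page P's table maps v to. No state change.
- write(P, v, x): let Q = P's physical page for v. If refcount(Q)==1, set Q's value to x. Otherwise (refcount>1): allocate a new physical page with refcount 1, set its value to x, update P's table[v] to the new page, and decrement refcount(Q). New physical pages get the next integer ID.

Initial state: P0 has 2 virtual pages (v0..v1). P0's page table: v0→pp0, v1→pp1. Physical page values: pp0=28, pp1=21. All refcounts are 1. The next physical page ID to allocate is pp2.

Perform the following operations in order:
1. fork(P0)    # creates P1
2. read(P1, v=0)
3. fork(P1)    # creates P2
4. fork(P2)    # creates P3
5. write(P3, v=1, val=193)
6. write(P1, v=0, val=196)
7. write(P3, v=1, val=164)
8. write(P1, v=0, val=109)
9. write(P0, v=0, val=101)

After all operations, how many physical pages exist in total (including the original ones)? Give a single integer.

Answer: 5

Derivation:
Op 1: fork(P0) -> P1. 2 ppages; refcounts: pp0:2 pp1:2
Op 2: read(P1, v0) -> 28. No state change.
Op 3: fork(P1) -> P2. 2 ppages; refcounts: pp0:3 pp1:3
Op 4: fork(P2) -> P3. 2 ppages; refcounts: pp0:4 pp1:4
Op 5: write(P3, v1, 193). refcount(pp1)=4>1 -> COPY to pp2. 3 ppages; refcounts: pp0:4 pp1:3 pp2:1
Op 6: write(P1, v0, 196). refcount(pp0)=4>1 -> COPY to pp3. 4 ppages; refcounts: pp0:3 pp1:3 pp2:1 pp3:1
Op 7: write(P3, v1, 164). refcount(pp2)=1 -> write in place. 4 ppages; refcounts: pp0:3 pp1:3 pp2:1 pp3:1
Op 8: write(P1, v0, 109). refcount(pp3)=1 -> write in place. 4 ppages; refcounts: pp0:3 pp1:3 pp2:1 pp3:1
Op 9: write(P0, v0, 101). refcount(pp0)=3>1 -> COPY to pp4. 5 ppages; refcounts: pp0:2 pp1:3 pp2:1 pp3:1 pp4:1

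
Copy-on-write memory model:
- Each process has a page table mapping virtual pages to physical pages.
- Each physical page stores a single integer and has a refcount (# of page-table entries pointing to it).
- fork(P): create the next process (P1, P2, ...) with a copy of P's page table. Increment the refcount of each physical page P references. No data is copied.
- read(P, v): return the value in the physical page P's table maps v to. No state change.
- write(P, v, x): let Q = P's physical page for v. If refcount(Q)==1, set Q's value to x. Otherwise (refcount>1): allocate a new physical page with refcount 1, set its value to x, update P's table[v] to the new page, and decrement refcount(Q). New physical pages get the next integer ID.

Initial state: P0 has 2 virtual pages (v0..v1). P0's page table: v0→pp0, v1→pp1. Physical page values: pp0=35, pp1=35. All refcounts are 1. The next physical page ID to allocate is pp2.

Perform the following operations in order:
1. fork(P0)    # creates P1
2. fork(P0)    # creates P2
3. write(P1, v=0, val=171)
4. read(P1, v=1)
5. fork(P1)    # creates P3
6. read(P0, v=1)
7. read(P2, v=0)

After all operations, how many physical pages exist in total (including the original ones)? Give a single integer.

Answer: 3

Derivation:
Op 1: fork(P0) -> P1. 2 ppages; refcounts: pp0:2 pp1:2
Op 2: fork(P0) -> P2. 2 ppages; refcounts: pp0:3 pp1:3
Op 3: write(P1, v0, 171). refcount(pp0)=3>1 -> COPY to pp2. 3 ppages; refcounts: pp0:2 pp1:3 pp2:1
Op 4: read(P1, v1) -> 35. No state change.
Op 5: fork(P1) -> P3. 3 ppages; refcounts: pp0:2 pp1:4 pp2:2
Op 6: read(P0, v1) -> 35. No state change.
Op 7: read(P2, v0) -> 35. No state change.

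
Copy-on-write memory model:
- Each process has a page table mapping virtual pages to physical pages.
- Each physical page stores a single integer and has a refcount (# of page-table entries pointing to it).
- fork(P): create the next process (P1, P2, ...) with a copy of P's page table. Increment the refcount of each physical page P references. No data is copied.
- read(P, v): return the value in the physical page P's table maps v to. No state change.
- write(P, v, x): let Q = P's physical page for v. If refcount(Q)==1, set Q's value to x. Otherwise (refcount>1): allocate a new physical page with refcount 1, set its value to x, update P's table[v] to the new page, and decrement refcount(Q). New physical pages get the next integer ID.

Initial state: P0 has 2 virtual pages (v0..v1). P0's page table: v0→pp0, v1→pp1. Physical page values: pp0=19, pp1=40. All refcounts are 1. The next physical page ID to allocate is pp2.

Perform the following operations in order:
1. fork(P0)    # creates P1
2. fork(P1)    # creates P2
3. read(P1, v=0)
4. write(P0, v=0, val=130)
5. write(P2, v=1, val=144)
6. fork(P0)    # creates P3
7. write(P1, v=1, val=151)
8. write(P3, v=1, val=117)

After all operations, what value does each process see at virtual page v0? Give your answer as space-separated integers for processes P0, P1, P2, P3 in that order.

Answer: 130 19 19 130

Derivation:
Op 1: fork(P0) -> P1. 2 ppages; refcounts: pp0:2 pp1:2
Op 2: fork(P1) -> P2. 2 ppages; refcounts: pp0:3 pp1:3
Op 3: read(P1, v0) -> 19. No state change.
Op 4: write(P0, v0, 130). refcount(pp0)=3>1 -> COPY to pp2. 3 ppages; refcounts: pp0:2 pp1:3 pp2:1
Op 5: write(P2, v1, 144). refcount(pp1)=3>1 -> COPY to pp3. 4 ppages; refcounts: pp0:2 pp1:2 pp2:1 pp3:1
Op 6: fork(P0) -> P3. 4 ppages; refcounts: pp0:2 pp1:3 pp2:2 pp3:1
Op 7: write(P1, v1, 151). refcount(pp1)=3>1 -> COPY to pp4. 5 ppages; refcounts: pp0:2 pp1:2 pp2:2 pp3:1 pp4:1
Op 8: write(P3, v1, 117). refcount(pp1)=2>1 -> COPY to pp5. 6 ppages; refcounts: pp0:2 pp1:1 pp2:2 pp3:1 pp4:1 pp5:1
P0: v0 -> pp2 = 130
P1: v0 -> pp0 = 19
P2: v0 -> pp0 = 19
P3: v0 -> pp2 = 130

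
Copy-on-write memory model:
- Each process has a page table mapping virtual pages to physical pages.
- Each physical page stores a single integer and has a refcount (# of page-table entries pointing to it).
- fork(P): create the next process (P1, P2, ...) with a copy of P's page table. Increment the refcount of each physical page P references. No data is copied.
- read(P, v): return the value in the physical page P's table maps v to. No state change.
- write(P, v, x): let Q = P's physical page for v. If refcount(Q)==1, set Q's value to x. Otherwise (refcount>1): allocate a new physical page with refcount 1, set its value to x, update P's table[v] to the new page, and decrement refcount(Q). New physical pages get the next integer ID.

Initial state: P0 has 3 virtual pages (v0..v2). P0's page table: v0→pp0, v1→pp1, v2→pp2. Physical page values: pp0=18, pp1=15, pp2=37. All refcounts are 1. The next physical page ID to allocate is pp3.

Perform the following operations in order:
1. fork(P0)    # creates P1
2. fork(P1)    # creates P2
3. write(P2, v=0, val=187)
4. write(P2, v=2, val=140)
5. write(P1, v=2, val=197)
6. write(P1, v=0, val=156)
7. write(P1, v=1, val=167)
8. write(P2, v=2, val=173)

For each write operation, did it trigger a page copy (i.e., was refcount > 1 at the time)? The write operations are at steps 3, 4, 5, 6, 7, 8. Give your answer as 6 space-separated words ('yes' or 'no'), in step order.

Op 1: fork(P0) -> P1. 3 ppages; refcounts: pp0:2 pp1:2 pp2:2
Op 2: fork(P1) -> P2. 3 ppages; refcounts: pp0:3 pp1:3 pp2:3
Op 3: write(P2, v0, 187). refcount(pp0)=3>1 -> COPY to pp3. 4 ppages; refcounts: pp0:2 pp1:3 pp2:3 pp3:1
Op 4: write(P2, v2, 140). refcount(pp2)=3>1 -> COPY to pp4. 5 ppages; refcounts: pp0:2 pp1:3 pp2:2 pp3:1 pp4:1
Op 5: write(P1, v2, 197). refcount(pp2)=2>1 -> COPY to pp5. 6 ppages; refcounts: pp0:2 pp1:3 pp2:1 pp3:1 pp4:1 pp5:1
Op 6: write(P1, v0, 156). refcount(pp0)=2>1 -> COPY to pp6. 7 ppages; refcounts: pp0:1 pp1:3 pp2:1 pp3:1 pp4:1 pp5:1 pp6:1
Op 7: write(P1, v1, 167). refcount(pp1)=3>1 -> COPY to pp7. 8 ppages; refcounts: pp0:1 pp1:2 pp2:1 pp3:1 pp4:1 pp5:1 pp6:1 pp7:1
Op 8: write(P2, v2, 173). refcount(pp4)=1 -> write in place. 8 ppages; refcounts: pp0:1 pp1:2 pp2:1 pp3:1 pp4:1 pp5:1 pp6:1 pp7:1

yes yes yes yes yes no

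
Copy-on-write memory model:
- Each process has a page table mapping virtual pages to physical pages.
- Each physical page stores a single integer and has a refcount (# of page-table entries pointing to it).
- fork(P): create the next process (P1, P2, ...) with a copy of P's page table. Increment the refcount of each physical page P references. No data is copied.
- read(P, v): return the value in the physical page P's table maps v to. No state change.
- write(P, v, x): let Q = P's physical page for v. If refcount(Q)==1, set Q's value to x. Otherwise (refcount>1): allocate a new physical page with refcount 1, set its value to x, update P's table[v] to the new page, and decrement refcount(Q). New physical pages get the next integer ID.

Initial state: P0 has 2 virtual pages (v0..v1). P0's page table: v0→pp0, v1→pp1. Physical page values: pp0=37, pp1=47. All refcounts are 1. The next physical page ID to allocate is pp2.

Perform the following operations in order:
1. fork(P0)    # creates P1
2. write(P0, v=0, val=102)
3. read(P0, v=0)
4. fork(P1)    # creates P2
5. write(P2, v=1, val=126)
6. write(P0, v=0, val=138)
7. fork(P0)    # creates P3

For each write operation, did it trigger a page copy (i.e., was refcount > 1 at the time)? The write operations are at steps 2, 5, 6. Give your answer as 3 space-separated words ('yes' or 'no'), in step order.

Op 1: fork(P0) -> P1. 2 ppages; refcounts: pp0:2 pp1:2
Op 2: write(P0, v0, 102). refcount(pp0)=2>1 -> COPY to pp2. 3 ppages; refcounts: pp0:1 pp1:2 pp2:1
Op 3: read(P0, v0) -> 102. No state change.
Op 4: fork(P1) -> P2. 3 ppages; refcounts: pp0:2 pp1:3 pp2:1
Op 5: write(P2, v1, 126). refcount(pp1)=3>1 -> COPY to pp3. 4 ppages; refcounts: pp0:2 pp1:2 pp2:1 pp3:1
Op 6: write(P0, v0, 138). refcount(pp2)=1 -> write in place. 4 ppages; refcounts: pp0:2 pp1:2 pp2:1 pp3:1
Op 7: fork(P0) -> P3. 4 ppages; refcounts: pp0:2 pp1:3 pp2:2 pp3:1

yes yes no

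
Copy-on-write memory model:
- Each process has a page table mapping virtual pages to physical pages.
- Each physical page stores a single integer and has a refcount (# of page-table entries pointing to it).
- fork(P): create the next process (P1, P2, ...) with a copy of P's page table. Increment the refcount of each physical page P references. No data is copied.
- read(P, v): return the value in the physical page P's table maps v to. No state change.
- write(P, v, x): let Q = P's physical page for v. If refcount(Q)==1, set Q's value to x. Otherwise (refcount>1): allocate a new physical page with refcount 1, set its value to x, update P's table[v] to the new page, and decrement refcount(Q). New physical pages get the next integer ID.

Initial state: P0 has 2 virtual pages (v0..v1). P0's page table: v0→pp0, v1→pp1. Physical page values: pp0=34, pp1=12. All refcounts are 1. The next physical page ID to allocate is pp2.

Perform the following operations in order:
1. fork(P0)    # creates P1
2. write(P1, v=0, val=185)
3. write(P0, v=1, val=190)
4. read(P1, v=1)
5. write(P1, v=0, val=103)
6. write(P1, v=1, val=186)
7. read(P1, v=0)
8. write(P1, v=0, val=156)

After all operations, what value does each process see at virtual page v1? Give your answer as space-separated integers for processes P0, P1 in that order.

Op 1: fork(P0) -> P1. 2 ppages; refcounts: pp0:2 pp1:2
Op 2: write(P1, v0, 185). refcount(pp0)=2>1 -> COPY to pp2. 3 ppages; refcounts: pp0:1 pp1:2 pp2:1
Op 3: write(P0, v1, 190). refcount(pp1)=2>1 -> COPY to pp3. 4 ppages; refcounts: pp0:1 pp1:1 pp2:1 pp3:1
Op 4: read(P1, v1) -> 12. No state change.
Op 5: write(P1, v0, 103). refcount(pp2)=1 -> write in place. 4 ppages; refcounts: pp0:1 pp1:1 pp2:1 pp3:1
Op 6: write(P1, v1, 186). refcount(pp1)=1 -> write in place. 4 ppages; refcounts: pp0:1 pp1:1 pp2:1 pp3:1
Op 7: read(P1, v0) -> 103. No state change.
Op 8: write(P1, v0, 156). refcount(pp2)=1 -> write in place. 4 ppages; refcounts: pp0:1 pp1:1 pp2:1 pp3:1
P0: v1 -> pp3 = 190
P1: v1 -> pp1 = 186

Answer: 190 186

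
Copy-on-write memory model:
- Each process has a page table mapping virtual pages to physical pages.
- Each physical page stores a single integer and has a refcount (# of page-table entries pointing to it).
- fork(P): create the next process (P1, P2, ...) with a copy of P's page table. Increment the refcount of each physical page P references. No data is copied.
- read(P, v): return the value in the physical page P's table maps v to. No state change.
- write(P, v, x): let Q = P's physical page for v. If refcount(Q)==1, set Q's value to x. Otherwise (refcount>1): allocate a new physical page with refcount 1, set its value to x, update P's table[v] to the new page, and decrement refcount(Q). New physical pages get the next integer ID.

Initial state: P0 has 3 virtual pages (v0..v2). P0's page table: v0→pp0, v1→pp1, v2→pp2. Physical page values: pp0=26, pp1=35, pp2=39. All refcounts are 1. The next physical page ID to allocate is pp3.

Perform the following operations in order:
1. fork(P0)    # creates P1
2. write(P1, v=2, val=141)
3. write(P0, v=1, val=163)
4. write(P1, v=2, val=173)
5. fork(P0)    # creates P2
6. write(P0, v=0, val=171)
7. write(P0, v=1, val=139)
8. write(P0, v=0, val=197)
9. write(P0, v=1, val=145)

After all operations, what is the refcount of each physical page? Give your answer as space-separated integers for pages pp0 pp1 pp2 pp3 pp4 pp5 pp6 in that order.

Answer: 2 1 2 1 1 1 1

Derivation:
Op 1: fork(P0) -> P1. 3 ppages; refcounts: pp0:2 pp1:2 pp2:2
Op 2: write(P1, v2, 141). refcount(pp2)=2>1 -> COPY to pp3. 4 ppages; refcounts: pp0:2 pp1:2 pp2:1 pp3:1
Op 3: write(P0, v1, 163). refcount(pp1)=2>1 -> COPY to pp4. 5 ppages; refcounts: pp0:2 pp1:1 pp2:1 pp3:1 pp4:1
Op 4: write(P1, v2, 173). refcount(pp3)=1 -> write in place. 5 ppages; refcounts: pp0:2 pp1:1 pp2:1 pp3:1 pp4:1
Op 5: fork(P0) -> P2. 5 ppages; refcounts: pp0:3 pp1:1 pp2:2 pp3:1 pp4:2
Op 6: write(P0, v0, 171). refcount(pp0)=3>1 -> COPY to pp5. 6 ppages; refcounts: pp0:2 pp1:1 pp2:2 pp3:1 pp4:2 pp5:1
Op 7: write(P0, v1, 139). refcount(pp4)=2>1 -> COPY to pp6. 7 ppages; refcounts: pp0:2 pp1:1 pp2:2 pp3:1 pp4:1 pp5:1 pp6:1
Op 8: write(P0, v0, 197). refcount(pp5)=1 -> write in place. 7 ppages; refcounts: pp0:2 pp1:1 pp2:2 pp3:1 pp4:1 pp5:1 pp6:1
Op 9: write(P0, v1, 145). refcount(pp6)=1 -> write in place. 7 ppages; refcounts: pp0:2 pp1:1 pp2:2 pp3:1 pp4:1 pp5:1 pp6:1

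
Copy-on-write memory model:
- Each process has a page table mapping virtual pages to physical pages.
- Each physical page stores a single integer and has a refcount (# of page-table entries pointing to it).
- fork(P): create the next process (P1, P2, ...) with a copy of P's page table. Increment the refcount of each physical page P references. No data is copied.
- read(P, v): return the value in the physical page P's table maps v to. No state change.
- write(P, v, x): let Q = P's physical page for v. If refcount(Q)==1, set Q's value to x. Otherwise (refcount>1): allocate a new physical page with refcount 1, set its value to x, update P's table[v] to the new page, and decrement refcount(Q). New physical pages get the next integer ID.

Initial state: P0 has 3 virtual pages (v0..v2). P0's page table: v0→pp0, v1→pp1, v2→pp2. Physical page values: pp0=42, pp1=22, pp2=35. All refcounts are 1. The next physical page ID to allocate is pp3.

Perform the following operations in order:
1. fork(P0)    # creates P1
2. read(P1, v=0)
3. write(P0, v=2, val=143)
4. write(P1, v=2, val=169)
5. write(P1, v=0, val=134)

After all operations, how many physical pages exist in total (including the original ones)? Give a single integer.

Answer: 5

Derivation:
Op 1: fork(P0) -> P1. 3 ppages; refcounts: pp0:2 pp1:2 pp2:2
Op 2: read(P1, v0) -> 42. No state change.
Op 3: write(P0, v2, 143). refcount(pp2)=2>1 -> COPY to pp3. 4 ppages; refcounts: pp0:2 pp1:2 pp2:1 pp3:1
Op 4: write(P1, v2, 169). refcount(pp2)=1 -> write in place. 4 ppages; refcounts: pp0:2 pp1:2 pp2:1 pp3:1
Op 5: write(P1, v0, 134). refcount(pp0)=2>1 -> COPY to pp4. 5 ppages; refcounts: pp0:1 pp1:2 pp2:1 pp3:1 pp4:1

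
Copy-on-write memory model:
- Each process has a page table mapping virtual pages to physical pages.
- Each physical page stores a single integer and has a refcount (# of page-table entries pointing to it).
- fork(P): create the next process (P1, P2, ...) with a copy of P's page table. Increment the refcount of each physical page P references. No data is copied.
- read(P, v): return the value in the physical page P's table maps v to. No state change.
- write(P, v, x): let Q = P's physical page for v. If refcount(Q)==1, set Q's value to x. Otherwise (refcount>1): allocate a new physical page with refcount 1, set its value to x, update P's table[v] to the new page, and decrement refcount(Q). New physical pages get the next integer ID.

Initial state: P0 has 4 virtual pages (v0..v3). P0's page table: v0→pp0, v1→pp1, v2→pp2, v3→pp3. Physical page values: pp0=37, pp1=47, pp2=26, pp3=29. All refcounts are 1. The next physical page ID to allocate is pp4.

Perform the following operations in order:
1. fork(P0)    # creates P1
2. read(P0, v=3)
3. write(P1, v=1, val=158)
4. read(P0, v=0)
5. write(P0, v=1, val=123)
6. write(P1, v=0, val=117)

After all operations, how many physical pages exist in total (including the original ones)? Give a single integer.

Answer: 6

Derivation:
Op 1: fork(P0) -> P1. 4 ppages; refcounts: pp0:2 pp1:2 pp2:2 pp3:2
Op 2: read(P0, v3) -> 29. No state change.
Op 3: write(P1, v1, 158). refcount(pp1)=2>1 -> COPY to pp4. 5 ppages; refcounts: pp0:2 pp1:1 pp2:2 pp3:2 pp4:1
Op 4: read(P0, v0) -> 37. No state change.
Op 5: write(P0, v1, 123). refcount(pp1)=1 -> write in place. 5 ppages; refcounts: pp0:2 pp1:1 pp2:2 pp3:2 pp4:1
Op 6: write(P1, v0, 117). refcount(pp0)=2>1 -> COPY to pp5. 6 ppages; refcounts: pp0:1 pp1:1 pp2:2 pp3:2 pp4:1 pp5:1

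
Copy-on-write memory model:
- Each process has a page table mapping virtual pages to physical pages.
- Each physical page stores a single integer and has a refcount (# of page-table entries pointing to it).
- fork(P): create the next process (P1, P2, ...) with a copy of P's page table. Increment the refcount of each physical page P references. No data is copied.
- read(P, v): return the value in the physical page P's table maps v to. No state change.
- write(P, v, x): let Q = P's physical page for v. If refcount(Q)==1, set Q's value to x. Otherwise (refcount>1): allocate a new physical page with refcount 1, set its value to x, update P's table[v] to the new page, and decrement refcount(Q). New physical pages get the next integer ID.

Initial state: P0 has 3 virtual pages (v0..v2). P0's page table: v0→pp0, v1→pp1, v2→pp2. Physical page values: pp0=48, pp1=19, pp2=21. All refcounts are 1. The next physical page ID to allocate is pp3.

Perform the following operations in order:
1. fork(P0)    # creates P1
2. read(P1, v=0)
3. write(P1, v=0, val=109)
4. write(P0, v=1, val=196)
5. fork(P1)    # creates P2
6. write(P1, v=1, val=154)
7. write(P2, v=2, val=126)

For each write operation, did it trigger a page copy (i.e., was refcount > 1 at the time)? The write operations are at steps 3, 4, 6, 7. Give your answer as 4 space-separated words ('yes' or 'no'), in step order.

Op 1: fork(P0) -> P1. 3 ppages; refcounts: pp0:2 pp1:2 pp2:2
Op 2: read(P1, v0) -> 48. No state change.
Op 3: write(P1, v0, 109). refcount(pp0)=2>1 -> COPY to pp3. 4 ppages; refcounts: pp0:1 pp1:2 pp2:2 pp3:1
Op 4: write(P0, v1, 196). refcount(pp1)=2>1 -> COPY to pp4. 5 ppages; refcounts: pp0:1 pp1:1 pp2:2 pp3:1 pp4:1
Op 5: fork(P1) -> P2. 5 ppages; refcounts: pp0:1 pp1:2 pp2:3 pp3:2 pp4:1
Op 6: write(P1, v1, 154). refcount(pp1)=2>1 -> COPY to pp5. 6 ppages; refcounts: pp0:1 pp1:1 pp2:3 pp3:2 pp4:1 pp5:1
Op 7: write(P2, v2, 126). refcount(pp2)=3>1 -> COPY to pp6. 7 ppages; refcounts: pp0:1 pp1:1 pp2:2 pp3:2 pp4:1 pp5:1 pp6:1

yes yes yes yes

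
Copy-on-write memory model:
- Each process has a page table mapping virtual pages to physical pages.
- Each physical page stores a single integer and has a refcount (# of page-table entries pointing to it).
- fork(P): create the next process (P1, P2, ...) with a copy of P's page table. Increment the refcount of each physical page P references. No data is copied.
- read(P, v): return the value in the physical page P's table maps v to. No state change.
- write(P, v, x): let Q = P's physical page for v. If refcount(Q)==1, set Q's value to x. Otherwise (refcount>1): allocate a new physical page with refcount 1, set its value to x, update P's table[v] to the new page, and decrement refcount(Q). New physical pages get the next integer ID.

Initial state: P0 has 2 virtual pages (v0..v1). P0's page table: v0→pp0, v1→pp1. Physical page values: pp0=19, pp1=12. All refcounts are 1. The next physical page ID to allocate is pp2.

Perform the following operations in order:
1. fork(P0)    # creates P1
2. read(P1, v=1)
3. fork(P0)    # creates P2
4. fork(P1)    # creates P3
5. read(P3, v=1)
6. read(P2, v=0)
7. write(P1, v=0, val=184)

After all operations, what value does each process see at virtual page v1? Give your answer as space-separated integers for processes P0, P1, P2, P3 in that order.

Answer: 12 12 12 12

Derivation:
Op 1: fork(P0) -> P1. 2 ppages; refcounts: pp0:2 pp1:2
Op 2: read(P1, v1) -> 12. No state change.
Op 3: fork(P0) -> P2. 2 ppages; refcounts: pp0:3 pp1:3
Op 4: fork(P1) -> P3. 2 ppages; refcounts: pp0:4 pp1:4
Op 5: read(P3, v1) -> 12. No state change.
Op 6: read(P2, v0) -> 19. No state change.
Op 7: write(P1, v0, 184). refcount(pp0)=4>1 -> COPY to pp2. 3 ppages; refcounts: pp0:3 pp1:4 pp2:1
P0: v1 -> pp1 = 12
P1: v1 -> pp1 = 12
P2: v1 -> pp1 = 12
P3: v1 -> pp1 = 12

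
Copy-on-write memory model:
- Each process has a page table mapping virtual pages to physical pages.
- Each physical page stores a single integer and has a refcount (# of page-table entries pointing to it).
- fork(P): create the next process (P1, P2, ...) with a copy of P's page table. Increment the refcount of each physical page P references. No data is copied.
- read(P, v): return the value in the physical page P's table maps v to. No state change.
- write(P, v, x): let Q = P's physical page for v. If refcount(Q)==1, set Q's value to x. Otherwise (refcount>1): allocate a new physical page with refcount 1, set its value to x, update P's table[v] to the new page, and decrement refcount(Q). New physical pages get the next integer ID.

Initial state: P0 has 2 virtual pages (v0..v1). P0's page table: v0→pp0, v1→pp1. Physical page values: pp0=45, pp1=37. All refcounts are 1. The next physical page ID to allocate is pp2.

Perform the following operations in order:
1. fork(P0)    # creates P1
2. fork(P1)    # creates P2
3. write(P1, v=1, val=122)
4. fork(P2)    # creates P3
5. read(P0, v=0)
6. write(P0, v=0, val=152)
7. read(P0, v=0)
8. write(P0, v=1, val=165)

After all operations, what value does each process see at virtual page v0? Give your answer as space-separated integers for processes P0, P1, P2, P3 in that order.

Op 1: fork(P0) -> P1. 2 ppages; refcounts: pp0:2 pp1:2
Op 2: fork(P1) -> P2. 2 ppages; refcounts: pp0:3 pp1:3
Op 3: write(P1, v1, 122). refcount(pp1)=3>1 -> COPY to pp2. 3 ppages; refcounts: pp0:3 pp1:2 pp2:1
Op 4: fork(P2) -> P3. 3 ppages; refcounts: pp0:4 pp1:3 pp2:1
Op 5: read(P0, v0) -> 45. No state change.
Op 6: write(P0, v0, 152). refcount(pp0)=4>1 -> COPY to pp3. 4 ppages; refcounts: pp0:3 pp1:3 pp2:1 pp3:1
Op 7: read(P0, v0) -> 152. No state change.
Op 8: write(P0, v1, 165). refcount(pp1)=3>1 -> COPY to pp4. 5 ppages; refcounts: pp0:3 pp1:2 pp2:1 pp3:1 pp4:1
P0: v0 -> pp3 = 152
P1: v0 -> pp0 = 45
P2: v0 -> pp0 = 45
P3: v0 -> pp0 = 45

Answer: 152 45 45 45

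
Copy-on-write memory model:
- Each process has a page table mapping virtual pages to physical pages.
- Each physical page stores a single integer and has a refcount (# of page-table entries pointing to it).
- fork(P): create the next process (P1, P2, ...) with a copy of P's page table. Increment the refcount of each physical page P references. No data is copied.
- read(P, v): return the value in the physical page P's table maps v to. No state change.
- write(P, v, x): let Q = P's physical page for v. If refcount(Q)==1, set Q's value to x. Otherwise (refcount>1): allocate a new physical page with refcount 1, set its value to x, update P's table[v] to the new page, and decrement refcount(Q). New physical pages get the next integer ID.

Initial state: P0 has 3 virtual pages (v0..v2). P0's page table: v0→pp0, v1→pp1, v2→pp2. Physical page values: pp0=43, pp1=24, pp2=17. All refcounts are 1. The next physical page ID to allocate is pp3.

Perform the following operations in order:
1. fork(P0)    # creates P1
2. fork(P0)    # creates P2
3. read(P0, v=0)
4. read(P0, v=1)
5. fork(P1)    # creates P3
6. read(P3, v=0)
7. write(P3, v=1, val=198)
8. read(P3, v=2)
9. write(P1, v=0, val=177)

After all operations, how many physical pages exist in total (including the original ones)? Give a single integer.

Answer: 5

Derivation:
Op 1: fork(P0) -> P1. 3 ppages; refcounts: pp0:2 pp1:2 pp2:2
Op 2: fork(P0) -> P2. 3 ppages; refcounts: pp0:3 pp1:3 pp2:3
Op 3: read(P0, v0) -> 43. No state change.
Op 4: read(P0, v1) -> 24. No state change.
Op 5: fork(P1) -> P3. 3 ppages; refcounts: pp0:4 pp1:4 pp2:4
Op 6: read(P3, v0) -> 43. No state change.
Op 7: write(P3, v1, 198). refcount(pp1)=4>1 -> COPY to pp3. 4 ppages; refcounts: pp0:4 pp1:3 pp2:4 pp3:1
Op 8: read(P3, v2) -> 17. No state change.
Op 9: write(P1, v0, 177). refcount(pp0)=4>1 -> COPY to pp4. 5 ppages; refcounts: pp0:3 pp1:3 pp2:4 pp3:1 pp4:1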